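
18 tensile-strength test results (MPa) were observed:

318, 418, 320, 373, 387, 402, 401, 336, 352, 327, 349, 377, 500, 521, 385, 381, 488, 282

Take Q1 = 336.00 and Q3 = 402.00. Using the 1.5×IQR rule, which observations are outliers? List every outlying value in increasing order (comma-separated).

IQR = Q3 − Q1 = 402.00 − 336.00 = 66.00.
Lower fence = Q1 − 1.5·IQR = 336.00 − 99.00 = 237.00.
Upper fence = Q3 + 1.5·IQR = 402.00 + 99.00 = 501.00.
521 > 501.00 → outlier.
All remaining values lie within [237.00, 501.00].

521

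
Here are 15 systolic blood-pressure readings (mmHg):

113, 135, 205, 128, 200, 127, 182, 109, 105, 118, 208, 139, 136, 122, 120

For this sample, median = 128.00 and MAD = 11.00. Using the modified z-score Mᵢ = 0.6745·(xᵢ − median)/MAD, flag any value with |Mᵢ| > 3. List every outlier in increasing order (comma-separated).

182, 200, 205, 208

|Mᵢ| > 3 ⇔ |xᵢ − 128.00| > 3·11.00/0.6745 = 48.93.
So outliers lie outside [79.07, 176.93].
182: M = 3.31 → outlier.
200: M = 4.41 → outlier.
205: M = 4.72 → outlier.
208: M = 4.91 → outlier.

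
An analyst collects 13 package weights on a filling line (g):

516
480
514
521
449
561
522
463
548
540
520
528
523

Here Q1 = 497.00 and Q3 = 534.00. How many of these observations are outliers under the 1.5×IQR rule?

0

IQR = 37.00; fences at 497.00 − 55.50 = 441.50 and 534.00 + 55.50 = 589.50.
Every value lies within the cutoffs.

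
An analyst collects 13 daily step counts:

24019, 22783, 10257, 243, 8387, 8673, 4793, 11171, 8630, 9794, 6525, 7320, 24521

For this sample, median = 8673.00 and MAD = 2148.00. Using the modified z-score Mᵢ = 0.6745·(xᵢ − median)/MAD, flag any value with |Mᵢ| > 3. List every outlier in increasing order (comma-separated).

|Mᵢ| > 3 ⇔ |xᵢ − 8673.00| > 3·2148.00/0.6745 = 9553.74.
So outliers lie outside [-880.74, 18226.74].
22783: M = 4.43 → outlier.
24019: M = 4.82 → outlier.
24521: M = 4.98 → outlier.

22783, 24019, 24521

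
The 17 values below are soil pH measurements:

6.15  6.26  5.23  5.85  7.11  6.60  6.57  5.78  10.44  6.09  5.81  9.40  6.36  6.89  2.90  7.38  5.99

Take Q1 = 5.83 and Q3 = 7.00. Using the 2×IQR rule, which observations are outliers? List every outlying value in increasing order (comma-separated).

2.90, 9.40, 10.44

IQR = Q3 − Q1 = 7.00 − 5.83 = 1.17.
Lower fence = Q1 − 2·IQR = 5.83 − 2.34 = 3.49.
Upper fence = Q3 + 2·IQR = 7.00 + 2.34 = 9.34.
2.90 < 3.49 → outlier.
9.40 > 9.34 → outlier.
10.44 > 9.34 → outlier.
All remaining values lie within [3.49, 9.34].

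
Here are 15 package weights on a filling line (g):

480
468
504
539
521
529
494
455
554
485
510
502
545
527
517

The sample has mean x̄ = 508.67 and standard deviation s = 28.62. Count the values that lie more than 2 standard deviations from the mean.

Cutoffs: x̄ ± 2s = [451.43, 565.91].
Every value lies within the cutoffs.

0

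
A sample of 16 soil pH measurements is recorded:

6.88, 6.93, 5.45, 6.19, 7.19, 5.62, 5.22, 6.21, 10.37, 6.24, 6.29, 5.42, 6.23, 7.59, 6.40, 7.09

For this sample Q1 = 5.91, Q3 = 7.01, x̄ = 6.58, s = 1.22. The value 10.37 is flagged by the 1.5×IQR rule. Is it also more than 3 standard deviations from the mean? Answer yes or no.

z = (10.37 − 6.58) / 1.22 = 3.11.
|z| = 3.11 > 3.

yes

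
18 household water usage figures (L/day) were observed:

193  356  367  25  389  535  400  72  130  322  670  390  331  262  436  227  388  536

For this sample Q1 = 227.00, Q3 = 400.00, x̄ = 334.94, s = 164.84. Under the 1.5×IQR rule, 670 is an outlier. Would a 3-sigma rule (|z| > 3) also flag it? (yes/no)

z = (670 − 334.94) / 164.84 = 2.03.
|z| = 2.03 ≤ 3.

no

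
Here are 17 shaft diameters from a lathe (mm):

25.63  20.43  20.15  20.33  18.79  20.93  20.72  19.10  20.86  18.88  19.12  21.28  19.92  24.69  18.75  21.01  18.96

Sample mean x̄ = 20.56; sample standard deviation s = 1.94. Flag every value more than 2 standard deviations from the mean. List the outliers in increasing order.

24.69, 25.63

Cutoffs at x̄ ± 2s: 20.56 ± 2·1.94 = [16.68, 24.44].
24.69: z = 2.13, |z| > 2 → outlier.
25.63: z = 2.61, |z| > 2 → outlier.
Every other value lies within [16.68, 24.44].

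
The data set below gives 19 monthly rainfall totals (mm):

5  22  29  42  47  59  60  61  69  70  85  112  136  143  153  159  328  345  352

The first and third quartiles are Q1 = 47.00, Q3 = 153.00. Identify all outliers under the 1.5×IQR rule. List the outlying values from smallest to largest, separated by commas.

IQR = Q3 − Q1 = 153.00 − 47.00 = 106.00.
Lower fence = Q1 − 1.5·IQR = 47.00 − 159.00 = -112.00.
Upper fence = Q3 + 1.5·IQR = 153.00 + 159.00 = 312.00.
328 > 312.00 → outlier.
345 > 312.00 → outlier.
352 > 312.00 → outlier.
All remaining values lie within [-112.00, 312.00].

328, 345, 352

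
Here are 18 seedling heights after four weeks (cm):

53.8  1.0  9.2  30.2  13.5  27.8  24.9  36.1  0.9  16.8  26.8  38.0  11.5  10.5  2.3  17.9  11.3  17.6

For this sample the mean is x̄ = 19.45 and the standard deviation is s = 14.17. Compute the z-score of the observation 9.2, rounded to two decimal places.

-0.72

z = (9.2 − 19.45) / 14.17 = -0.72.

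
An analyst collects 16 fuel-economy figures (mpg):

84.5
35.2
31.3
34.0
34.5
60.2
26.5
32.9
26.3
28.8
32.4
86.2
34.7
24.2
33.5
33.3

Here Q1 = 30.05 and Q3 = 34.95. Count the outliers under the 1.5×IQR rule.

IQR = 4.90; fences at 30.05 − 7.35 = 22.70 and 34.95 + 7.35 = 42.30.
Outside the cutoffs: 60.2, 84.5, 86.2.

3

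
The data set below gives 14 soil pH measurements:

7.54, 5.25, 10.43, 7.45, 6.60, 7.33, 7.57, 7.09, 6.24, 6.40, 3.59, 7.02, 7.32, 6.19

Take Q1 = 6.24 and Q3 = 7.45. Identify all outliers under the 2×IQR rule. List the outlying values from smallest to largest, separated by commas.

3.59, 10.43

IQR = Q3 − Q1 = 7.45 − 6.24 = 1.21.
Lower fence = Q1 − 2·IQR = 6.24 − 2.42 = 3.82.
Upper fence = Q3 + 2·IQR = 7.45 + 2.42 = 9.87.
3.59 < 3.82 → outlier.
10.43 > 9.87 → outlier.
All remaining values lie within [3.82, 9.87].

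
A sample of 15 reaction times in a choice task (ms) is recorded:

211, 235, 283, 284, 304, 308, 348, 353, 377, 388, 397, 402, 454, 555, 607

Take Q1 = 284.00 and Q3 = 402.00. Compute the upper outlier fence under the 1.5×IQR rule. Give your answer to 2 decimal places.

579.00

IQR = Q3 − Q1 = 402.00 − 284.00 = 118.00.
Lower fence = Q1 − 1.5·IQR = 284.00 − 177.00 = 107.00.
Upper fence = Q3 + 1.5·IQR = 402.00 + 177.00 = 579.00.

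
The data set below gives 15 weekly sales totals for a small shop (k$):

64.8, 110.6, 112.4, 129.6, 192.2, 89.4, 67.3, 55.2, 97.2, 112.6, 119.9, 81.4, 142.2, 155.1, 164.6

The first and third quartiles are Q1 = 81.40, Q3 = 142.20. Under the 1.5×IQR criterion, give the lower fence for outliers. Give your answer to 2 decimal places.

-9.80

IQR = Q3 − Q1 = 142.20 − 81.40 = 60.80.
Lower fence = Q1 − 1.5·IQR = 81.40 − 91.20 = -9.80.
Upper fence = Q3 + 1.5·IQR = 142.20 + 91.20 = 233.40.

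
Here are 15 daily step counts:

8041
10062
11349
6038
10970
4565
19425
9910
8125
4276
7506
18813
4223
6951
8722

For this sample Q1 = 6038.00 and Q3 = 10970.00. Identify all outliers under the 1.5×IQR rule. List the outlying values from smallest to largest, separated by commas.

18813, 19425

IQR = Q3 − Q1 = 10970.00 − 6038.00 = 4932.00.
Lower fence = Q1 − 1.5·IQR = 6038.00 − 7398.00 = -1360.00.
Upper fence = Q3 + 1.5·IQR = 10970.00 + 7398.00 = 18368.00.
18813 > 18368.00 → outlier.
19425 > 18368.00 → outlier.
All remaining values lie within [-1360.00, 18368.00].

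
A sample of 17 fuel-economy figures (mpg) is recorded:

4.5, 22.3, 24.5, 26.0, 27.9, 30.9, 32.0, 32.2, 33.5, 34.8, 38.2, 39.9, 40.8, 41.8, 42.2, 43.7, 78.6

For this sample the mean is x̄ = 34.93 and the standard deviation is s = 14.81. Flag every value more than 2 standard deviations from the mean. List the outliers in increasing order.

Cutoffs at x̄ ± 2s: 34.93 ± 2·14.81 = [5.31, 64.55].
4.5: z = -2.05, |z| > 2 → outlier.
78.6: z = 2.95, |z| > 2 → outlier.
Every other value lies within [5.31, 64.55].

4.5, 78.6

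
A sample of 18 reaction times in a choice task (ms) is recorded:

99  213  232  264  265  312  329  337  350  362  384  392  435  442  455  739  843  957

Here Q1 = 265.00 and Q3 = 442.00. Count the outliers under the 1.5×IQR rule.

3

IQR = 177.00; fences at 265.00 − 265.50 = -0.50 and 442.00 + 265.50 = 707.50.
Outside the cutoffs: 739, 843, 957.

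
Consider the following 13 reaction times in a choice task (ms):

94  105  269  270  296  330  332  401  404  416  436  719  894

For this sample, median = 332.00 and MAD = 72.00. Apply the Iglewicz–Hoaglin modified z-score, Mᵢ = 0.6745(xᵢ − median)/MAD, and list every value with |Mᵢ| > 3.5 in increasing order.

719, 894

|Mᵢ| > 3.5 ⇔ |xᵢ − 332.00| > 3.5·72.00/0.6745 = 373.61.
So outliers lie outside [-41.61, 705.61].
719: M = 3.63 → outlier.
894: M = 5.26 → outlier.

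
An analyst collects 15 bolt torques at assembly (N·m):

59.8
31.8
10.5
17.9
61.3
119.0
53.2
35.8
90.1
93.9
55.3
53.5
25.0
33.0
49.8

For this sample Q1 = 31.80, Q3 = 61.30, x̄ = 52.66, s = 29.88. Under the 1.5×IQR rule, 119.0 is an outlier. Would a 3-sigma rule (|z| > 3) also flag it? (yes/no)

z = (119.0 − 52.66) / 29.88 = 2.22.
|z| = 2.22 ≤ 3.

no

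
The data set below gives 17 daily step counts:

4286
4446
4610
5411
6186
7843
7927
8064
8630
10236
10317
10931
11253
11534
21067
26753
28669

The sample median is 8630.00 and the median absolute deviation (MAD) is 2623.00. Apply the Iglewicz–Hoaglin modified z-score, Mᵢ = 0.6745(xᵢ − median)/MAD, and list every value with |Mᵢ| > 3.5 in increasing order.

|Mᵢ| > 3.5 ⇔ |xᵢ − 8630.00| > 3.5·2623.00/0.6745 = 13610.82.
So outliers lie outside [-4980.82, 22240.82].
26753: M = 4.66 → outlier.
28669: M = 5.15 → outlier.

26753, 28669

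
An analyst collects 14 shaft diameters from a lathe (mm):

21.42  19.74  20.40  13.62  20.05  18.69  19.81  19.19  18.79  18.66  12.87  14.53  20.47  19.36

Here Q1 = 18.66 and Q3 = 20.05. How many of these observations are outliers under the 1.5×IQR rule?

3

IQR = 1.39; fences at 18.66 − 2.085 = 16.575 and 20.05 + 2.085 = 22.135.
Outside the cutoffs: 12.87, 13.62, 14.53.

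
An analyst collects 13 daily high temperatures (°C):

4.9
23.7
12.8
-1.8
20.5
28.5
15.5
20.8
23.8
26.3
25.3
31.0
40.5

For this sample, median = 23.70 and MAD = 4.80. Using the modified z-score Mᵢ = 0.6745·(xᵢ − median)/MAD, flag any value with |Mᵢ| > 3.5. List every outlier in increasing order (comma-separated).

-1.8

|Mᵢ| > 3.5 ⇔ |xᵢ − 23.70| > 3.5·4.80/0.6745 = 24.91.
So outliers lie outside [-1.21, 48.61].
-1.8: M = -3.58 → outlier.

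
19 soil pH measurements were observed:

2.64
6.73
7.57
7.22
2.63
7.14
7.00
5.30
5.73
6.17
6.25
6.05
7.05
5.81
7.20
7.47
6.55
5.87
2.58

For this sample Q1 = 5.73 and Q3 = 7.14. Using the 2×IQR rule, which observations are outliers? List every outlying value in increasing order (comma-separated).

IQR = Q3 − Q1 = 7.14 − 5.73 = 1.41.
Lower fence = Q1 − 2·IQR = 5.73 − 2.82 = 2.91.
Upper fence = Q3 + 2·IQR = 7.14 + 2.82 = 9.96.
2.58 < 2.91 → outlier.
2.63 < 2.91 → outlier.
2.64 < 2.91 → outlier.
All remaining values lie within [2.91, 9.96].

2.58, 2.63, 2.64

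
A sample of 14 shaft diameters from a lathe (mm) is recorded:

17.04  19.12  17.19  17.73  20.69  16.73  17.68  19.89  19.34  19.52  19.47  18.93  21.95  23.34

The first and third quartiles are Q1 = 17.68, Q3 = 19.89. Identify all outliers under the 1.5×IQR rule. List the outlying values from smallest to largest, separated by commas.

23.34

IQR = Q3 − Q1 = 19.89 − 17.68 = 2.21.
Lower fence = Q1 − 1.5·IQR = 17.68 − 3.315 = 14.365.
Upper fence = Q3 + 1.5·IQR = 19.89 + 3.315 = 23.205.
23.34 > 23.205 → outlier.
All remaining values lie within [14.365, 23.205].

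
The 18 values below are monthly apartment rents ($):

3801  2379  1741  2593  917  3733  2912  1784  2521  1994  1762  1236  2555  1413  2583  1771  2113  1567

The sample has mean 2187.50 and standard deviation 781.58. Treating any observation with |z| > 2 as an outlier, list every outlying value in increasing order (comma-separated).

Cutoffs at x̄ ± 2s: 2187.50 ± 2·781.58 = [624.34, 3750.66].
3801: z = 2.06, |z| > 2 → outlier.
Every other value lies within [624.34, 3750.66].

3801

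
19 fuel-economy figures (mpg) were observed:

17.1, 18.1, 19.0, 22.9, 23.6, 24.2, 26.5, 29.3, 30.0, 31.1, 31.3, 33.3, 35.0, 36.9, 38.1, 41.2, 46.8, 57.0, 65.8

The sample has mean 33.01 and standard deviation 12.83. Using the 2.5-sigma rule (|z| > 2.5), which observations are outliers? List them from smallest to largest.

65.8

Cutoffs at x̄ ± 2.5s: 33.01 ± 2.5·12.83 = [0.935, 65.085].
65.8: z = 2.56, |z| > 2.5 → outlier.
Every other value lies within [0.935, 65.085].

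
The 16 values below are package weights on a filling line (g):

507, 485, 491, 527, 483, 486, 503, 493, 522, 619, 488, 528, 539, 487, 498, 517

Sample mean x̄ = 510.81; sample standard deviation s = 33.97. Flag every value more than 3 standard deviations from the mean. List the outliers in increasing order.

619

Cutoffs at x̄ ± 3s: 510.81 ± 3·33.97 = [408.90, 612.72].
619: z = 3.18, |z| > 3 → outlier.
Every other value lies within [408.90, 612.72].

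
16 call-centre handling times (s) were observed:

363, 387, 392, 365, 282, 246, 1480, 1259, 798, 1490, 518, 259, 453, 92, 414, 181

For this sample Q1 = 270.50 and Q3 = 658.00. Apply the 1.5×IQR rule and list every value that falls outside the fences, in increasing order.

IQR = Q3 − Q1 = 658.00 − 270.50 = 387.50.
Lower fence = Q1 − 1.5·IQR = 270.50 − 581.25 = -310.75.
Upper fence = Q3 + 1.5·IQR = 658.00 + 581.25 = 1239.25.
1259 > 1239.25 → outlier.
1480 > 1239.25 → outlier.
1490 > 1239.25 → outlier.
All remaining values lie within [-310.75, 1239.25].

1259, 1480, 1490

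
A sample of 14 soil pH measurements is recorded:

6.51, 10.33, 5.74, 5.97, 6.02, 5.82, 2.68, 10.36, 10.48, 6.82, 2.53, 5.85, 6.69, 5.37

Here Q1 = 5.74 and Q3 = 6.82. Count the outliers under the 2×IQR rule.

IQR = 1.08; fences at 5.74 − 2.16 = 3.58 and 6.82 + 2.16 = 8.98.
Outside the cutoffs: 2.53, 2.68, 10.33, 10.36, 10.48.

5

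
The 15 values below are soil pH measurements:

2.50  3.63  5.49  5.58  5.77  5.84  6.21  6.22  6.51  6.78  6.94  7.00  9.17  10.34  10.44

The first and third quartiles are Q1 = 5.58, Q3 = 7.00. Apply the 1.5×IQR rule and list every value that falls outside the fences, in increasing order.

IQR = Q3 − Q1 = 7.00 − 5.58 = 1.42.
Lower fence = Q1 − 1.5·IQR = 5.58 − 2.13 = 3.45.
Upper fence = Q3 + 1.5·IQR = 7.00 + 2.13 = 9.13.
2.50 < 3.45 → outlier.
9.17 > 9.13 → outlier.
10.34 > 9.13 → outlier.
10.44 > 9.13 → outlier.
All remaining values lie within [3.45, 9.13].

2.50, 9.17, 10.34, 10.44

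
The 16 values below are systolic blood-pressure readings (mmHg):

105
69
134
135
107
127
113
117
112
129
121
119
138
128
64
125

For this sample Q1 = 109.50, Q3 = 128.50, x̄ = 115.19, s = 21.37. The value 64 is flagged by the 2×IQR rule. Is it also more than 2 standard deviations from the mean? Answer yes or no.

yes

z = (64 − 115.19) / 21.37 = -2.40.
|z| = 2.40 > 2.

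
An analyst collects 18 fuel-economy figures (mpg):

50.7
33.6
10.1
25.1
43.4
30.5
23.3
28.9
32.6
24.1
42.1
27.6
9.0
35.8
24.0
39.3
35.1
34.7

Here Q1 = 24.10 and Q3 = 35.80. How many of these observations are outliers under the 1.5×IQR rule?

IQR = 11.70; fences at 24.10 − 17.55 = 6.55 and 35.80 + 17.55 = 53.35.
Every value lies within the cutoffs.

0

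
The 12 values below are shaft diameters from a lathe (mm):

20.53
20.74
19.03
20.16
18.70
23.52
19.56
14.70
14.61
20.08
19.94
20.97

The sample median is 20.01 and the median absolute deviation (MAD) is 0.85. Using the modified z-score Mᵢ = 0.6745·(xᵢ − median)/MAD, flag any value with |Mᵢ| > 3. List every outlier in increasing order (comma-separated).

14.61, 14.70

|Mᵢ| > 3 ⇔ |xᵢ − 20.01| > 3·0.85/0.6745 = 3.78.
So outliers lie outside [16.23, 23.79].
14.61: M = -4.29 → outlier.
14.70: M = -4.21 → outlier.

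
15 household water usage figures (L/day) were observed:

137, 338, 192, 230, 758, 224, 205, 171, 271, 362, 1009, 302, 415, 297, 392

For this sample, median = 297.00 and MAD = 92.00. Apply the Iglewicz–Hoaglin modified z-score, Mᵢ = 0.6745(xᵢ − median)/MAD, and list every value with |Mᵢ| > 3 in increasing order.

|Mᵢ| > 3 ⇔ |xᵢ − 297.00| > 3·92.00/0.6745 = 409.19.
So outliers lie outside [-112.19, 706.19].
758: M = 3.38 → outlier.
1009: M = 5.22 → outlier.

758, 1009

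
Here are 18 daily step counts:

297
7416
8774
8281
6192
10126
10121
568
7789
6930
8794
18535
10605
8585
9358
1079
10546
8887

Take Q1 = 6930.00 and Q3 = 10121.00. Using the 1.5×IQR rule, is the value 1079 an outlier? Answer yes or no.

IQR = Q3 − Q1 = 10121.00 − 6930.00 = 3191.00.
Lower fence = Q1 − 1.5·IQR = 6930.00 − 4786.50 = 2143.50.
Upper fence = Q3 + 1.5·IQR = 10121.00 + 4786.50 = 14907.50.
1079 lies below the lower fence.

yes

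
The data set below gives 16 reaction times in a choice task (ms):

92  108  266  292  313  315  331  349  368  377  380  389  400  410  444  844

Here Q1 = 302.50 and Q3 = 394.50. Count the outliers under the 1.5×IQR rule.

IQR = 92.00; fences at 302.50 − 138.00 = 164.50 and 394.50 + 138.00 = 532.50.
Outside the cutoffs: 92, 108, 844.

3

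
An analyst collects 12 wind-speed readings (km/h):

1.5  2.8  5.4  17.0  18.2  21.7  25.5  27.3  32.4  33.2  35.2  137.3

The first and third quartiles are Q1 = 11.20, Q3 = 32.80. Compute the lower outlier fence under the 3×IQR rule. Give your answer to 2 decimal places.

-53.60

IQR = Q3 − Q1 = 32.80 − 11.20 = 21.60.
Lower fence = Q1 − 3·IQR = 11.20 − 64.80 = -53.60.
Upper fence = Q3 + 3·IQR = 32.80 + 64.80 = 97.60.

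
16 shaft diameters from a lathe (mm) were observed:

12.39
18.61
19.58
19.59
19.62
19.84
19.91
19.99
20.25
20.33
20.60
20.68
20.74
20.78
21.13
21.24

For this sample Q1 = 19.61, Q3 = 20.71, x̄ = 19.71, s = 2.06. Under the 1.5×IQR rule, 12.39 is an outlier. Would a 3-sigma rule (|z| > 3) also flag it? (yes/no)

z = (12.39 − 19.71) / 2.06 = -3.55.
|z| = 3.55 > 3.

yes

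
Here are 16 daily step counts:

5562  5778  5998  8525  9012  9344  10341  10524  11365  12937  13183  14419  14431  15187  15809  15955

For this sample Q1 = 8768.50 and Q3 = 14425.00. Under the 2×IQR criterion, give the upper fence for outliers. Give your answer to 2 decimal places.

IQR = Q3 − Q1 = 14425.00 − 8768.50 = 5656.50.
Lower fence = Q1 − 2·IQR = 8768.50 − 11313.00 = -2544.50.
Upper fence = Q3 + 2·IQR = 14425.00 + 11313.00 = 25738.00.

25738.00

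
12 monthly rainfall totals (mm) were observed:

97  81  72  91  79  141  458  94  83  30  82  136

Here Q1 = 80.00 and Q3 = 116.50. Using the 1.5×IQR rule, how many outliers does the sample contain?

IQR = 36.50; fences at 80.00 − 54.75 = 25.25 and 116.50 + 54.75 = 171.25.
Outside the cutoffs: 458.

1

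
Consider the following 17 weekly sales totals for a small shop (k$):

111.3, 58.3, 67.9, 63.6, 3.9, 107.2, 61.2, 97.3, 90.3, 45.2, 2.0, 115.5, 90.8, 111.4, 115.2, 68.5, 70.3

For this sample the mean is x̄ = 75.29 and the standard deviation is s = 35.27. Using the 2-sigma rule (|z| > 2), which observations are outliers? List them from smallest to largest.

2.0, 3.9

Cutoffs at x̄ ± 2s: 75.29 ± 2·35.27 = [4.75, 145.83].
2.0: z = -2.08, |z| > 2 → outlier.
3.9: z = -2.02, |z| > 2 → outlier.
Every other value lies within [4.75, 145.83].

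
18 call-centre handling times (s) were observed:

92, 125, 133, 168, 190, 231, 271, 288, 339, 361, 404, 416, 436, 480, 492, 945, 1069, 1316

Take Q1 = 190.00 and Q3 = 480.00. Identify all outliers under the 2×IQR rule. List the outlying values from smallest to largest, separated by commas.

IQR = Q3 − Q1 = 480.00 − 190.00 = 290.00.
Lower fence = Q1 − 2·IQR = 190.00 − 580.00 = -390.00.
Upper fence = Q3 + 2·IQR = 480.00 + 580.00 = 1060.00.
1069 > 1060.00 → outlier.
1316 > 1060.00 → outlier.
All remaining values lie within [-390.00, 1060.00].

1069, 1316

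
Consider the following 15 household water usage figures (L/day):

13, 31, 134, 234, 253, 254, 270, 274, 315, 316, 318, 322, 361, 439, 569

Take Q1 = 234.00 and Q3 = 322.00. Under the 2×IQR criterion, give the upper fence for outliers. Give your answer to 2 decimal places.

498.00

IQR = Q3 − Q1 = 322.00 − 234.00 = 88.00.
Lower fence = Q1 − 2·IQR = 234.00 − 176.00 = 58.00.
Upper fence = Q3 + 2·IQR = 322.00 + 176.00 = 498.00.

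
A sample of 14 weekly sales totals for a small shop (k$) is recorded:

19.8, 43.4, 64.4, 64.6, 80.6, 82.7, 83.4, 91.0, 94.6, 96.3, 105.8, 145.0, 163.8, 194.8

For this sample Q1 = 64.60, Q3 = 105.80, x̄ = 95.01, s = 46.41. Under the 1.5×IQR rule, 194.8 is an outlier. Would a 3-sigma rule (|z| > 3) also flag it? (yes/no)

z = (194.8 − 95.01) / 46.41 = 2.15.
|z| = 2.15 ≤ 3.

no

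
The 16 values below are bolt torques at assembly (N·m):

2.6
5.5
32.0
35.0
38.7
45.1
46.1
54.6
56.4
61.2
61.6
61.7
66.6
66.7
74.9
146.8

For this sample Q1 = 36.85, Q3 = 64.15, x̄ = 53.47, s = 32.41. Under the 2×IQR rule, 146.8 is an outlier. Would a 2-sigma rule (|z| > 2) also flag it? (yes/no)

z = (146.8 − 53.47) / 32.41 = 2.88.
|z| = 2.88 > 2.

yes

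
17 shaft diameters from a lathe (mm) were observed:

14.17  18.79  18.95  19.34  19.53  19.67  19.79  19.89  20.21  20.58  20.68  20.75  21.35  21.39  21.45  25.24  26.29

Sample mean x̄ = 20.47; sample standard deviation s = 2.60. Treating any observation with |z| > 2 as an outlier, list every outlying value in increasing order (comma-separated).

Cutoffs at x̄ ± 2s: 20.47 ± 2·2.60 = [15.27, 25.67].
14.17: z = -2.42, |z| > 2 → outlier.
26.29: z = 2.24, |z| > 2 → outlier.
Every other value lies within [15.27, 25.67].

14.17, 26.29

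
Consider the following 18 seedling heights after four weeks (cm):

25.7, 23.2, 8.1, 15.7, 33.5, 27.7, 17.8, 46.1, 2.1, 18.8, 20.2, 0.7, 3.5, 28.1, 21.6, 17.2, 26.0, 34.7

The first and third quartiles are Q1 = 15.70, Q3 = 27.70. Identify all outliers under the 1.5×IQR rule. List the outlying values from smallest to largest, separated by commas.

46.1

IQR = Q3 − Q1 = 27.70 − 15.70 = 12.00.
Lower fence = Q1 − 1.5·IQR = 15.70 − 18.00 = -2.30.
Upper fence = Q3 + 1.5·IQR = 27.70 + 18.00 = 45.70.
46.1 > 45.70 → outlier.
All remaining values lie within [-2.30, 45.70].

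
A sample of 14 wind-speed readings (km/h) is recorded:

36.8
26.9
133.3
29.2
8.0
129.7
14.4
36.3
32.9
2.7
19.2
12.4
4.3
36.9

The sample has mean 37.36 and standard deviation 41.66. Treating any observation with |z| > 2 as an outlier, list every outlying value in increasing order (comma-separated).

Cutoffs at x̄ ± 2s: 37.36 ± 2·41.66 = [-45.96, 120.68].
129.7: z = 2.22, |z| > 2 → outlier.
133.3: z = 2.30, |z| > 2 → outlier.
Every other value lies within [-45.96, 120.68].

129.7, 133.3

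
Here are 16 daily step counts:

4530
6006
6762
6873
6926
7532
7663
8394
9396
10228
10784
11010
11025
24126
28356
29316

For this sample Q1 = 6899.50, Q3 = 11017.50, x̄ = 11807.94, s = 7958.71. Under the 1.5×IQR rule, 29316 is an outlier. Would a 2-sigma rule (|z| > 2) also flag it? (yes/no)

yes

z = (29316 − 11807.94) / 7958.71 = 2.20.
|z| = 2.20 > 2.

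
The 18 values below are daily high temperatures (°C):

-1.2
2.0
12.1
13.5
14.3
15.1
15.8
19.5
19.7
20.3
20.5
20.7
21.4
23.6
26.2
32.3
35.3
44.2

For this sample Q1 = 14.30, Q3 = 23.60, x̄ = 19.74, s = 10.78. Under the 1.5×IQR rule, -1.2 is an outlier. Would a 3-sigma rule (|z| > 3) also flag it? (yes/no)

no

z = (-1.2 − 19.74) / 10.78 = -1.94.
|z| = 1.94 ≤ 3.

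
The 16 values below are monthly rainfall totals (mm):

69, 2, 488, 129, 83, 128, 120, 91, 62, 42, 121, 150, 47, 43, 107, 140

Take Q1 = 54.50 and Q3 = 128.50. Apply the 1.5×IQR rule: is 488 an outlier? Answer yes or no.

IQR = Q3 − Q1 = 128.50 − 54.50 = 74.00.
Lower fence = Q1 − 1.5·IQR = 54.50 − 111.00 = -56.50.
Upper fence = Q3 + 1.5·IQR = 128.50 + 111.00 = 239.50.
488 lies above the upper fence.

yes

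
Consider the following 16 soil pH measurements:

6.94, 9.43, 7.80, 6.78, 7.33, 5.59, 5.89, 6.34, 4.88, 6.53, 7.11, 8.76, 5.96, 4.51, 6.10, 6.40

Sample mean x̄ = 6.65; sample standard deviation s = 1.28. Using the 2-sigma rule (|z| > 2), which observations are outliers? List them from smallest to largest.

9.43

Cutoffs at x̄ ± 2s: 6.65 ± 2·1.28 = [4.09, 9.21].
9.43: z = 2.17, |z| > 2 → outlier.
Every other value lies within [4.09, 9.21].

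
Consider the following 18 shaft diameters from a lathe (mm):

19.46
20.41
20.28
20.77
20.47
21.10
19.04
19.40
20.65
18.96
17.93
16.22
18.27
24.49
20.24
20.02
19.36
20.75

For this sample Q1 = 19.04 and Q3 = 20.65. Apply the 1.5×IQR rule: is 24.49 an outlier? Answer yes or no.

yes

IQR = Q3 − Q1 = 20.65 − 19.04 = 1.61.
Lower fence = Q1 − 1.5·IQR = 19.04 − 2.415 = 16.625.
Upper fence = Q3 + 1.5·IQR = 20.65 + 2.415 = 23.065.
24.49 lies above the upper fence.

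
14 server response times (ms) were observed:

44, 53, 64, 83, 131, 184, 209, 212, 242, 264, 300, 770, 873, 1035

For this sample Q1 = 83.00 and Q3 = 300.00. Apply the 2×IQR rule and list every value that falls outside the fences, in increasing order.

770, 873, 1035

IQR = Q3 − Q1 = 300.00 − 83.00 = 217.00.
Lower fence = Q1 − 2·IQR = 83.00 − 434.00 = -351.00.
Upper fence = Q3 + 2·IQR = 300.00 + 434.00 = 734.00.
770 > 734.00 → outlier.
873 > 734.00 → outlier.
1035 > 734.00 → outlier.
All remaining values lie within [-351.00, 734.00].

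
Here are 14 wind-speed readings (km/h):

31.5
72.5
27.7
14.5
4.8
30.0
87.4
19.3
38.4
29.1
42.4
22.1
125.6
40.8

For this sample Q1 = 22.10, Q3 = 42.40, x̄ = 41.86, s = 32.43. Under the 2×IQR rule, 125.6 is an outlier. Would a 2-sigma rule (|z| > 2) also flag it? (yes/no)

yes

z = (125.6 − 41.86) / 32.43 = 2.58.
|z| = 2.58 > 2.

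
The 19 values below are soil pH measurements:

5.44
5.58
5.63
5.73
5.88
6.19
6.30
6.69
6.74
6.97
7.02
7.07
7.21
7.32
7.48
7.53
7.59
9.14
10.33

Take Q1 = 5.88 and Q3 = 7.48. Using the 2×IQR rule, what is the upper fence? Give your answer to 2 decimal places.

10.68

IQR = Q3 − Q1 = 7.48 − 5.88 = 1.60.
Lower fence = Q1 − 2·IQR = 5.88 − 3.20 = 2.68.
Upper fence = Q3 + 2·IQR = 7.48 + 3.20 = 10.68.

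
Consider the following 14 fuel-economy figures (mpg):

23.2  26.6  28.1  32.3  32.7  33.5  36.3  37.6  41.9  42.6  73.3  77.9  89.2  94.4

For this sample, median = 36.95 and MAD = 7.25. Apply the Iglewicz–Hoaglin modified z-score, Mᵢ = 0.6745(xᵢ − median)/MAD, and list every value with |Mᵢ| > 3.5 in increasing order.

77.9, 89.2, 94.4

|Mᵢ| > 3.5 ⇔ |xᵢ − 36.95| > 3.5·7.25/0.6745 = 37.62.
So outliers lie outside [-0.67, 74.57].
77.9: M = 3.81 → outlier.
89.2: M = 4.86 → outlier.
94.4: M = 5.34 → outlier.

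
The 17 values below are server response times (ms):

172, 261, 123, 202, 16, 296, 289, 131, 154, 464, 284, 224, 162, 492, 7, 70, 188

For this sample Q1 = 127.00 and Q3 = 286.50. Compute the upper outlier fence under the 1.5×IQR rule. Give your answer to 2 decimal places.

IQR = Q3 − Q1 = 286.50 − 127.00 = 159.50.
Lower fence = Q1 − 1.5·IQR = 127.00 − 239.25 = -112.25.
Upper fence = Q3 + 1.5·IQR = 286.50 + 239.25 = 525.75.

525.75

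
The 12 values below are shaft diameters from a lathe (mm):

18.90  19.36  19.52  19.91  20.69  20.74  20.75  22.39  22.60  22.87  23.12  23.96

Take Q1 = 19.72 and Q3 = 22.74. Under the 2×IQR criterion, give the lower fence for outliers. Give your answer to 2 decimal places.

13.68

IQR = Q3 − Q1 = 22.74 − 19.72 = 3.02.
Lower fence = Q1 − 2·IQR = 19.72 − 6.04 = 13.68.
Upper fence = Q3 + 2·IQR = 22.74 + 6.04 = 28.78.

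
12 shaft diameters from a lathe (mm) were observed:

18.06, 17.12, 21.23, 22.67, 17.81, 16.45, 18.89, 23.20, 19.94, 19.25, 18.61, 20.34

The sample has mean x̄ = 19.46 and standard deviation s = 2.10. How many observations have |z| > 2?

0

Cutoffs: x̄ ± 2s = [15.26, 23.66].
Every value lies within the cutoffs.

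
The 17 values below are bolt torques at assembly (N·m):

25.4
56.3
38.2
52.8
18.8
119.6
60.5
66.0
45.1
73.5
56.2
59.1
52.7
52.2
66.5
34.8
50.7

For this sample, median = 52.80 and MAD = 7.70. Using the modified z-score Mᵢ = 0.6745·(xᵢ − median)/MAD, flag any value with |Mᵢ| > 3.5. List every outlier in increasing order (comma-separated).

119.6

|Mᵢ| > 3.5 ⇔ |xᵢ − 52.80| > 3.5·7.70/0.6745 = 39.96.
So outliers lie outside [12.84, 92.76].
119.6: M = 5.85 → outlier.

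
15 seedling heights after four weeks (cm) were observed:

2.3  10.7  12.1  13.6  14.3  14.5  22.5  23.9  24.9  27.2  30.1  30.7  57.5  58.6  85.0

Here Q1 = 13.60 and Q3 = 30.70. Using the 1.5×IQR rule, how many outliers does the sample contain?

3

IQR = 17.10; fences at 13.60 − 25.65 = -12.05 and 30.70 + 25.65 = 56.35.
Outside the cutoffs: 57.5, 58.6, 85.0.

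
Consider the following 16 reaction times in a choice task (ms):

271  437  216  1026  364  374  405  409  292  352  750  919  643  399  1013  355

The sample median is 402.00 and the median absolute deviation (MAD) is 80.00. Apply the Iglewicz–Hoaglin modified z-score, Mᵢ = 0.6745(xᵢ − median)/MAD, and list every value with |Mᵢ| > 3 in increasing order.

|Mᵢ| > 3 ⇔ |xᵢ − 402.00| > 3·80.00/0.6745 = 355.82.
So outliers lie outside [46.18, 757.82].
919: M = 4.36 → outlier.
1013: M = 5.15 → outlier.
1026: M = 5.26 → outlier.

919, 1013, 1026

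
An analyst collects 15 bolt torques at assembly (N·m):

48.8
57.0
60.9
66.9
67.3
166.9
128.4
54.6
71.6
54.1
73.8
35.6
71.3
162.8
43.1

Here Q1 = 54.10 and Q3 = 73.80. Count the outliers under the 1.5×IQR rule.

3

IQR = 19.70; fences at 54.10 − 29.55 = 24.55 and 73.80 + 29.55 = 103.35.
Outside the cutoffs: 128.4, 162.8, 166.9.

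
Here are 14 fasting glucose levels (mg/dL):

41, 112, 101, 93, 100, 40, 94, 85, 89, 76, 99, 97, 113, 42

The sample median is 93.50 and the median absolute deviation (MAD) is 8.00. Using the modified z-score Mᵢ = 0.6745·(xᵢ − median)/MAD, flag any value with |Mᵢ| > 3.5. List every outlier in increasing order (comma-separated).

|Mᵢ| > 3.5 ⇔ |xᵢ − 93.50| > 3.5·8.00/0.6745 = 41.51.
So outliers lie outside [51.99, 135.01].
40: M = -4.51 → outlier.
41: M = -4.43 → outlier.
42: M = -4.34 → outlier.

40, 41, 42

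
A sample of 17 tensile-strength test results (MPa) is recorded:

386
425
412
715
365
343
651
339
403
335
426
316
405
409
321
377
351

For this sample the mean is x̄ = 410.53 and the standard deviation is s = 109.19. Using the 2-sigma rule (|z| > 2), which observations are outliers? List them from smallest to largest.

Cutoffs at x̄ ± 2s: 410.53 ± 2·109.19 = [192.15, 628.91].
651: z = 2.20, |z| > 2 → outlier.
715: z = 2.79, |z| > 2 → outlier.
Every other value lies within [192.15, 628.91].

651, 715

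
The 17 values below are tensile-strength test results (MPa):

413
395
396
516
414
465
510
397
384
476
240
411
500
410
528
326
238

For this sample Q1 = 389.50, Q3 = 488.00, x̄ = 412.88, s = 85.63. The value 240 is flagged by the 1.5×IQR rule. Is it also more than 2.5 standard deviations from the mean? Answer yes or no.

no

z = (240 − 412.88) / 85.63 = -2.02.
|z| = 2.02 ≤ 2.5.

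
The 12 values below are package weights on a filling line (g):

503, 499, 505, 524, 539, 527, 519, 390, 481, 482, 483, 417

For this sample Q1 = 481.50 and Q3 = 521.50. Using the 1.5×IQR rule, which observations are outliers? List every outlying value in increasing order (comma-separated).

IQR = Q3 − Q1 = 521.50 − 481.50 = 40.00.
Lower fence = Q1 − 1.5·IQR = 481.50 − 60.00 = 421.50.
Upper fence = Q3 + 1.5·IQR = 521.50 + 60.00 = 581.50.
390 < 421.50 → outlier.
417 < 421.50 → outlier.
All remaining values lie within [421.50, 581.50].

390, 417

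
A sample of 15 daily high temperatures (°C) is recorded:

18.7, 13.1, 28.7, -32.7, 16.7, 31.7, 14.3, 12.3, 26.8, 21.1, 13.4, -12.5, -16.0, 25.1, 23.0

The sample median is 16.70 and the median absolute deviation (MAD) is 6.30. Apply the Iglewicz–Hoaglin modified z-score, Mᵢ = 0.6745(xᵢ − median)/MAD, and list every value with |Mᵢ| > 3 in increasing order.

-32.7, -16.0, -12.5

|Mᵢ| > 3 ⇔ |xᵢ − 16.70| > 3·6.30/0.6745 = 28.02.
So outliers lie outside [-11.32, 44.72].
-32.7: M = -5.29 → outlier.
-16.0: M = -3.50 → outlier.
-12.5: M = -3.13 → outlier.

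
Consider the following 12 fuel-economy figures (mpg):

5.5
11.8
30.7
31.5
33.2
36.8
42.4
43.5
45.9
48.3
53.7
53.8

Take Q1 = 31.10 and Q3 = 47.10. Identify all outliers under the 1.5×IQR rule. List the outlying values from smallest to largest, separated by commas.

IQR = Q3 − Q1 = 47.10 − 31.10 = 16.00.
Lower fence = Q1 − 1.5·IQR = 31.10 − 24.00 = 7.10.
Upper fence = Q3 + 1.5·IQR = 47.10 + 24.00 = 71.10.
5.5 < 7.10 → outlier.
All remaining values lie within [7.10, 71.10].

5.5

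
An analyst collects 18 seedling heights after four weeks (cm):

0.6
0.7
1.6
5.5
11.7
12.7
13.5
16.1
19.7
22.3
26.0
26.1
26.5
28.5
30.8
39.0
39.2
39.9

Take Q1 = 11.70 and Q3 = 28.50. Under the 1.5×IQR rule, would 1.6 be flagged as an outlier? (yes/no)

no

IQR = Q3 − Q1 = 28.50 − 11.70 = 16.80.
Lower fence = Q1 − 1.5·IQR = 11.70 − 25.20 = -13.50.
Upper fence = Q3 + 1.5·IQR = 28.50 + 25.20 = 53.70.
1.6 lies within [-13.50, 53.70].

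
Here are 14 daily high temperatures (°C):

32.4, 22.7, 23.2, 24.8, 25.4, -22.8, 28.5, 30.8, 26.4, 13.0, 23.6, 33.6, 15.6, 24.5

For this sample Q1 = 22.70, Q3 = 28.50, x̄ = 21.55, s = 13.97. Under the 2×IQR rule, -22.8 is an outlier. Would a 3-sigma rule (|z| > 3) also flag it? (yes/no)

yes

z = (-22.8 − 21.55) / 13.97 = -3.17.
|z| = 3.17 > 3.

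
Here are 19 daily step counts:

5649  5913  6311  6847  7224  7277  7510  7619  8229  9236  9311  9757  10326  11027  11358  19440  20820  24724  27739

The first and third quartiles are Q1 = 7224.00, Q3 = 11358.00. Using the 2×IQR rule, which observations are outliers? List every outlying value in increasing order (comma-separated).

20820, 24724, 27739

IQR = Q3 − Q1 = 11358.00 − 7224.00 = 4134.00.
Lower fence = Q1 − 2·IQR = 7224.00 − 8268.00 = -1044.00.
Upper fence = Q3 + 2·IQR = 11358.00 + 8268.00 = 19626.00.
20820 > 19626.00 → outlier.
24724 > 19626.00 → outlier.
27739 > 19626.00 → outlier.
All remaining values lie within [-1044.00, 19626.00].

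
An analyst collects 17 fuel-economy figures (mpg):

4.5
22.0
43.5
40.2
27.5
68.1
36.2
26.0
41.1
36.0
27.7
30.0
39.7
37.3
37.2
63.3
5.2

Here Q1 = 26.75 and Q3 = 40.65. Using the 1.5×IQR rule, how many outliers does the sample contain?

4

IQR = 13.90; fences at 26.75 − 20.85 = 5.90 and 40.65 + 20.85 = 61.50.
Outside the cutoffs: 4.5, 5.2, 63.3, 68.1.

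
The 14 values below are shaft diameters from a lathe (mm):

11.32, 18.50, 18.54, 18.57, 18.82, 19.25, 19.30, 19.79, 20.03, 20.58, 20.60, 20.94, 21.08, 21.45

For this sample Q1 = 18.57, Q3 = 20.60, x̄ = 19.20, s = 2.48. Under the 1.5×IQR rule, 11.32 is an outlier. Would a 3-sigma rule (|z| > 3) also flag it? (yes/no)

z = (11.32 − 19.20) / 2.48 = -3.18.
|z| = 3.18 > 3.

yes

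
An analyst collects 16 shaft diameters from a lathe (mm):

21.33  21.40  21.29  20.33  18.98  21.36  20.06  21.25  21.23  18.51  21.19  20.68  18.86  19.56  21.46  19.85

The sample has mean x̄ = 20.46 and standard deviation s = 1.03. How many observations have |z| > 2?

Cutoffs: x̄ ± 2s = [18.40, 22.52].
Every value lies within the cutoffs.

0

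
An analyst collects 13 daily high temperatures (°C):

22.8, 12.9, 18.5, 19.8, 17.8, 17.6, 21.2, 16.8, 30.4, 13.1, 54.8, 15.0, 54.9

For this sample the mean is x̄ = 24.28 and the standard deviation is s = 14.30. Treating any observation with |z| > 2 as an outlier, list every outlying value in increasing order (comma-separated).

54.8, 54.9

Cutoffs at x̄ ± 2s: 24.28 ± 2·14.30 = [-4.32, 52.88].
54.8: z = 2.13, |z| > 2 → outlier.
54.9: z = 2.14, |z| > 2 → outlier.
Every other value lies within [-4.32, 52.88].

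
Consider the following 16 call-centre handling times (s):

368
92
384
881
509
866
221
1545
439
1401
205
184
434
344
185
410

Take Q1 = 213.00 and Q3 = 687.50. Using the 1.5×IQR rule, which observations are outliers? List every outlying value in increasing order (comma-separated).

IQR = Q3 − Q1 = 687.50 − 213.00 = 474.50.
Lower fence = Q1 − 1.5·IQR = 213.00 − 711.75 = -498.75.
Upper fence = Q3 + 1.5·IQR = 687.50 + 711.75 = 1399.25.
1401 > 1399.25 → outlier.
1545 > 1399.25 → outlier.
All remaining values lie within [-498.75, 1399.25].

1401, 1545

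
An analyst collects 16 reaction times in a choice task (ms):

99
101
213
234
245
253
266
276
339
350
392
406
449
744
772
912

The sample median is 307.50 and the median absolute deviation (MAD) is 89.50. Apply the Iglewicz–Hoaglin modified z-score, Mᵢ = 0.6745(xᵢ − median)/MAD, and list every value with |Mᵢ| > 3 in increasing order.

|Mᵢ| > 3 ⇔ |xᵢ − 307.50| > 3·89.50/0.6745 = 398.07.
So outliers lie outside [-90.57, 705.57].
744: M = 3.29 → outlier.
772: M = 3.50 → outlier.
912: M = 4.56 → outlier.

744, 772, 912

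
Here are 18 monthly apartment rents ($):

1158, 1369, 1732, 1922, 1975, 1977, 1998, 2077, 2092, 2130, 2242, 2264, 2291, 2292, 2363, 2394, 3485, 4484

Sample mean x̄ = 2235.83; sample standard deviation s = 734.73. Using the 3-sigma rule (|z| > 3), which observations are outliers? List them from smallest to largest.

Cutoffs at x̄ ± 3s: 2235.83 ± 3·734.73 = [31.64, 4440.02].
4484: z = 3.06, |z| > 3 → outlier.
Every other value lies within [31.64, 4440.02].

4484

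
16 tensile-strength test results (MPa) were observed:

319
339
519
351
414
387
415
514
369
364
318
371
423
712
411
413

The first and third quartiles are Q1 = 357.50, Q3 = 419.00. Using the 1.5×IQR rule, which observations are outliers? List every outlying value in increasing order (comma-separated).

514, 519, 712

IQR = Q3 − Q1 = 419.00 − 357.50 = 61.50.
Lower fence = Q1 − 1.5·IQR = 357.50 − 92.25 = 265.25.
Upper fence = Q3 + 1.5·IQR = 419.00 + 92.25 = 511.25.
514 > 511.25 → outlier.
519 > 511.25 → outlier.
712 > 511.25 → outlier.
All remaining values lie within [265.25, 511.25].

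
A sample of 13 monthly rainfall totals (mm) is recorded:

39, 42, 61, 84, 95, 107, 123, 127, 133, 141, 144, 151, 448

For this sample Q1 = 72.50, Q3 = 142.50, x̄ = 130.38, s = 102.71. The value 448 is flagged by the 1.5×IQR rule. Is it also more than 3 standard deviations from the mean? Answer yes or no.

z = (448 − 130.38) / 102.71 = 3.09.
|z| = 3.09 > 3.

yes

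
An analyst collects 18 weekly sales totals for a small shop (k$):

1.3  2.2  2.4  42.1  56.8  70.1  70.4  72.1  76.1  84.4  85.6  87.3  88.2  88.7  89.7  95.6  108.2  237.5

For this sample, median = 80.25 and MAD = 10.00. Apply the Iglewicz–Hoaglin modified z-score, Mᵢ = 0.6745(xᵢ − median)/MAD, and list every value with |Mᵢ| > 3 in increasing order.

|Mᵢ| > 3 ⇔ |xᵢ − 80.25| > 3·10.00/0.6745 = 44.48.
So outliers lie outside [35.77, 124.73].
1.3: M = -5.33 → outlier.
2.2: M = -5.26 → outlier.
2.4: M = -5.25 → outlier.
237.5: M = 10.61 → outlier.

1.3, 2.2, 2.4, 237.5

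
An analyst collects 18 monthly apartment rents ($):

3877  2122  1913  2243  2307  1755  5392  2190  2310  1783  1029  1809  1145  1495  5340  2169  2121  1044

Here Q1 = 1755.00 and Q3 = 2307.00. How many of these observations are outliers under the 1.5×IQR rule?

IQR = 552.00; fences at 1755.00 − 828.00 = 927.00 and 2307.00 + 828.00 = 3135.00.
Outside the cutoffs: 3877, 5340, 5392.

3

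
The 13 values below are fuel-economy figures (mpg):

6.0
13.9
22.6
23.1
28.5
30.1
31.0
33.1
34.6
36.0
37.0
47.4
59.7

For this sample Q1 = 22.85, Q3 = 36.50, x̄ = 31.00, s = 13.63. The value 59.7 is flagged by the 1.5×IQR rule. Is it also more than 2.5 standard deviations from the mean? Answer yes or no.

no

z = (59.7 − 31.00) / 13.63 = 2.11.
|z| = 2.11 ≤ 2.5.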